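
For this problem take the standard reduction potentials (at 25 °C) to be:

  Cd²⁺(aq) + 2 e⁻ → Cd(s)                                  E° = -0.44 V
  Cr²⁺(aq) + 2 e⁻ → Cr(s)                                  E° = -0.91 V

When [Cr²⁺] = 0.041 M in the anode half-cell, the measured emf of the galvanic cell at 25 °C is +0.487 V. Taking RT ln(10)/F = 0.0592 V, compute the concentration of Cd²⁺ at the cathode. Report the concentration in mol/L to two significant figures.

Cd²⁺/Cd is the cathode, Cr²⁺/Cr the anode: E°cell = +0.47 V, n = 2.
Overall reaction: Cd²⁺(aq) + Cr(s) → Cd(s) + Cr²⁺(aq); Q = [Cr²⁺]^1/[Cd²⁺]^1.
From E = E° − (0.0592/n) log Q: log Q = (E° − E)·n/0.0592 = (+0.47 − (+0.487))·2/0.0592 = -0.5743.
So 1·log[Cd²⁺] = 1·log(0.041) − log Q = -1.3872 − (-0.5743) = -0.8129; [Cd²⁺] = 10^(-0.8129) ≈ 0.15 M.

0.15 M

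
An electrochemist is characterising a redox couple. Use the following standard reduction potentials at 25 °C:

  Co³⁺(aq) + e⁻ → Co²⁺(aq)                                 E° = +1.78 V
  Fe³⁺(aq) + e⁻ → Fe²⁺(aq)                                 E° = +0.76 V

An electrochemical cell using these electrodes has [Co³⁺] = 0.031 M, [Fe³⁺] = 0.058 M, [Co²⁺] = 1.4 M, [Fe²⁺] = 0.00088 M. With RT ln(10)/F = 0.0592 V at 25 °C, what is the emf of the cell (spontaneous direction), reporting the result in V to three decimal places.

Co³⁺/Co²⁺ is the cathode (higher E°), Fe³⁺/Fe²⁺ the anode: E°cell = +1.78 − (+0.76) = +1.02 V, n = 1.
Overall: Co³⁺(aq) + Fe²⁺(aq) → Co²⁺(aq) + Fe³⁺(aq)
Q = [Co²⁺]·[Fe³⁺] / ([Co³⁺]·[Fe²⁺]); log Q = 3.474.
E = E° − (0.0592/n) log Q = +1.02 − (0.0592/1)(3.474) = +0.814 V.

+0.814 V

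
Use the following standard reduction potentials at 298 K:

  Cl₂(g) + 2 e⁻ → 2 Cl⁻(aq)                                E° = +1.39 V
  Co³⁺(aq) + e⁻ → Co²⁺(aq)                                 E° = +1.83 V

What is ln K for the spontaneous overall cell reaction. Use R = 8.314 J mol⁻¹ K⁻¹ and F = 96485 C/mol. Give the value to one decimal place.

Cathode: Co³⁺/Co²⁺; anode: Cl₂/Cl⁻. E°cell = (+1.83) − (+1.39) = +0.44 V, with n = 2.
ΔG° = −nFE° = −RT ln K, so ln K = nFE°/(RT) = (2)(96485)(+0.44) / ((8.314)(298)) = 34.270.

34.3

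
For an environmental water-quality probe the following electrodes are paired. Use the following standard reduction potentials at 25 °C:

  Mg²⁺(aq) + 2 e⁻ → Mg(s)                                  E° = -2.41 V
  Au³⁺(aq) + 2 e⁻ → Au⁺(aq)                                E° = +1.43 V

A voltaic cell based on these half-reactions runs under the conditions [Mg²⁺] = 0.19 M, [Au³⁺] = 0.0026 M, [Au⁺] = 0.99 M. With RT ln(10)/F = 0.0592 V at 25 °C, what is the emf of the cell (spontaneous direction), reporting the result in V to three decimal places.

+3.785 V

Au³⁺/Au⁺ is the cathode (higher E°), Mg²⁺/Mg the anode: E°cell = +1.43 − (-2.41) = +3.84 V, n = 2.
Overall: Au³⁺(aq) + Mg(s) → Au⁺(aq) + Mg²⁺(aq)
Q = [Au⁺]·[Mg²⁺] / ([Au³⁺]); log Q = 1.859.
E = E° − (0.0592/n) log Q = +3.84 − (0.0592/2)(1.859) = +3.785 V.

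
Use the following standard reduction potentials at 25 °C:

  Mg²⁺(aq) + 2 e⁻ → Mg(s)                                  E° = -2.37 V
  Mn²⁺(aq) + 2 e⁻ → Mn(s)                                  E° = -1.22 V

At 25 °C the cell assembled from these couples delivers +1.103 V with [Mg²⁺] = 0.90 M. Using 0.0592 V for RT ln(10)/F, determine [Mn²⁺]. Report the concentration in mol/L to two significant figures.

Mn²⁺/Mn is the cathode, Mg²⁺/Mg the anode: E°cell = +1.15 V, n = 2.
Overall reaction: Mn²⁺(aq) + Mg(s) → Mn(s) + Mg²⁺(aq); Q = [Mg²⁺]^1/[Mn²⁺]^1.
From E = E° − (0.0592/n) log Q: log Q = (E° − E)·n/0.0592 = (+1.15 − (+1.103))·2/0.0592 = 1.5878.
So 1·log[Mn²⁺] = 1·log(0.9) − log Q = -0.0458 − (1.5878) = -1.6336; [Mn²⁺] = 10^(-1.6336) ≈ 0.023 M.

0.023 M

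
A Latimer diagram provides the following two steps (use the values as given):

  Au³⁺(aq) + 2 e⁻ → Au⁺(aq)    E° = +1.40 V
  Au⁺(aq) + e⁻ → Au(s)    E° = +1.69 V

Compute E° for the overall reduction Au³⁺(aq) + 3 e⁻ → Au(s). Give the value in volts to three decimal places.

Since ΔG° = −nFE° is additive over sequential reductions, n₃E°₃ = n₁E°₁ + n₂E°₂.
E°₃ = (2×+1.40 + 1×+1.69) / 3 = (+4.490) / 3 = +1.497 V.
E° values themselves are not directly additive — weighting by electron count is essential.

+1.497 V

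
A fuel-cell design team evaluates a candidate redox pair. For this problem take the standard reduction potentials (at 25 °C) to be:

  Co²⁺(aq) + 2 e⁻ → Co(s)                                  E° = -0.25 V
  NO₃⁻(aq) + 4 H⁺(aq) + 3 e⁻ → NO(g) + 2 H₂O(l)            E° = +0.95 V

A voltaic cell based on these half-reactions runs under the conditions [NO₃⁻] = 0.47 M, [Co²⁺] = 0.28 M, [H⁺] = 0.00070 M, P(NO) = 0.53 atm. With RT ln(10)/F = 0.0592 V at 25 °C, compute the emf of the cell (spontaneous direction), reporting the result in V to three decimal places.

NO₃⁻/NO is the cathode (higher E°), Co²⁺/Co the anode: E°cell = +0.95 − (-0.25) = +1.20 V, n = 6.
Overall: 2 NO₃⁻(aq) + 8 H⁺(aq) + 3 Co(s) → 2 NO(g) + 4 H₂O(l) + 3 Co²⁺(aq)
Q = P(NO)^2·[Co²⁺]^3 / ([NO₃⁻]^2·[H⁺]^8); log Q = 23.685.
E = E° − (0.0592/n) log Q = +1.20 − (0.0592/6)(23.685) = +0.966 V.

+0.966 V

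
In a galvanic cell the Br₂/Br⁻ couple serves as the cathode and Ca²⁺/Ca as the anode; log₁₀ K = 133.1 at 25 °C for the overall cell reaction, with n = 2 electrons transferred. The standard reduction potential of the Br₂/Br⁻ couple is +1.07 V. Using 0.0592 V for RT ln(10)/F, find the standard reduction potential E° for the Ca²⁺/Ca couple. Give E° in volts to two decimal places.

-2.87 V

E°cell = (0.0592/n)·log K = (0.0592/2)(133.1) = +3.940 V.
Since Br₂/Br⁻ is the cathode and Ca²⁺/Ca the anode, E°cell = E°(Br₂/Br⁻) − E°(Ca²⁺/Ca).
So E°(Ca²⁺/Ca) = E°(Br₂/Br⁻) − E°cell = (+1.07) − (+3.940) = -2.87 V.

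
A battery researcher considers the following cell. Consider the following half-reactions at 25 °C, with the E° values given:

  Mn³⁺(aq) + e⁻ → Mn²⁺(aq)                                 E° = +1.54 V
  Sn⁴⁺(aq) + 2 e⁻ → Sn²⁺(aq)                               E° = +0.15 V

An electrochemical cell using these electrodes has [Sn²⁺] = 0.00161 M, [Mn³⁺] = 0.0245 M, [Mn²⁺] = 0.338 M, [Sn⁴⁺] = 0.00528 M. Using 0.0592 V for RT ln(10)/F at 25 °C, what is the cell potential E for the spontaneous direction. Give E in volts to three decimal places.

+1.307 V

Mn³⁺/Mn²⁺ is the cathode (higher E°), Sn⁴⁺/Sn²⁺ the anode: E°cell = +1.54 − (+0.15) = +1.39 V, n = 2.
Overall: 2 Mn³⁺(aq) + Sn²⁺(aq) → 2 Mn²⁺(aq) + Sn⁴⁺(aq)
Q = [Mn²⁺]^2·[Sn⁴⁺] / ([Mn³⁺]^2·[Sn²⁺]); log Q = 2.795.
E = E° − (0.0592/n) log Q = +1.39 − (0.0592/2)(2.795) = +1.307 V.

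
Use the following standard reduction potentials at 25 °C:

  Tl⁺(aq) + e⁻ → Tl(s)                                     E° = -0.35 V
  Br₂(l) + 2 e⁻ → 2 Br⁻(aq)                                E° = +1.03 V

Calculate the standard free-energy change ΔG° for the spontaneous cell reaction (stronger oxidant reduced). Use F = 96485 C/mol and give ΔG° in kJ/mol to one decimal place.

Br₂/Br⁻ (E° = +1.03 V) is the cathode; Tl⁺/Tl (E° = -0.35 V) is the anode, so E°cell = +1.38 V.
Balancing electrons gives n = 2 (lcm of 2 and 1).
ΔG° = −nFE° = −(2)(96485)(+1.38) = -266,299 J = -266.3 kJ/mol.

-266.3 kJ/mol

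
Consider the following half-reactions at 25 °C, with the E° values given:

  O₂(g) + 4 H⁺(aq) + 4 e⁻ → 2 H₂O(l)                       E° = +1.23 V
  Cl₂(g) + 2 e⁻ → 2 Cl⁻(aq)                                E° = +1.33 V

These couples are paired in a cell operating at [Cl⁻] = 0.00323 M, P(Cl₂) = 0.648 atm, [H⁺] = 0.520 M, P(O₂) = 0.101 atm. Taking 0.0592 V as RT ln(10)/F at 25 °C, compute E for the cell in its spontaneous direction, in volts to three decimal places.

+0.273 V

Cl₂/Cl⁻ is the cathode (higher E°), O₂/H₂O the anode: E°cell = +1.33 − (+1.23) = +0.10 V, n = 4.
Overall: 2 Cl₂(g) + 2 H₂O(l) → 4 Cl⁻(aq) + O₂(g) + 4 H⁺(aq)
Q = [Cl⁻]^4·P(O₂)·[H⁺]^4 / (P(Cl₂)^2); log Q = -11.718.
E = E° − (0.0592/n) log Q = +0.10 − (0.0592/4)(-11.718) = +0.273 V.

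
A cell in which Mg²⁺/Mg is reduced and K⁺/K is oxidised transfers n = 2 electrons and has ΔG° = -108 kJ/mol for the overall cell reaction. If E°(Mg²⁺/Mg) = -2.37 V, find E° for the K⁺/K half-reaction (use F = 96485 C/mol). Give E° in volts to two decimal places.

-2.93 V

E°cell = −ΔG°/(nF) = −(-108×10³)/((2)(96485)) = +0.560 V.
Since Mg²⁺/Mg is the cathode and K⁺/K the anode, E°cell = E°(Mg²⁺/Mg) − E°(K⁺/K).
So E°(K⁺/K) = E°(Mg²⁺/Mg) − E°cell = (-2.37) − (+0.560) = -2.93 V.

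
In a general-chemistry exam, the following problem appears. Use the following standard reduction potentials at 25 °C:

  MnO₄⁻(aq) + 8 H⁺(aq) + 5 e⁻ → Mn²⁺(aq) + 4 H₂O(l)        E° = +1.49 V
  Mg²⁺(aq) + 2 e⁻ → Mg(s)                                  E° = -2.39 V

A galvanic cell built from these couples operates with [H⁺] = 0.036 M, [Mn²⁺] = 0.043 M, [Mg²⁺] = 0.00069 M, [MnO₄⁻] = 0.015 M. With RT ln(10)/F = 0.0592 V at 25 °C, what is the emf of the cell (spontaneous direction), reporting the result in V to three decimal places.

MnO₄⁻/Mn²⁺ is the cathode (higher E°), Mg²⁺/Mg the anode: E°cell = +1.49 − (-2.39) = +3.88 V, n = 10.
Overall: 2 MnO₄⁻(aq) + 16 H⁺(aq) + 5 Mg(s) → 2 Mn²⁺(aq) + 8 H₂O(l) + 5 Mg²⁺(aq)
Q = [Mn²⁺]^2·[Mg²⁺]^5 / ([MnO₄⁻]^2·[H⁺]^16); log Q = 8.208.
E = E° − (0.0592/n) log Q = +3.88 − (0.0592/10)(8.208) = +3.831 V.

+3.831 V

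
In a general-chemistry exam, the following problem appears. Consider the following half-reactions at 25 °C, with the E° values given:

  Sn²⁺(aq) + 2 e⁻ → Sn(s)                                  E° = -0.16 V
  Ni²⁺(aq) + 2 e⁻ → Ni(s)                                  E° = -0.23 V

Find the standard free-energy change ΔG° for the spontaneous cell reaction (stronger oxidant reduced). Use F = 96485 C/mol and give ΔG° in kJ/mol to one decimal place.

Sn²⁺/Sn (E° = -0.16 V) is the cathode; Ni²⁺/Ni (E° = -0.23 V) is the anode, so E°cell = +0.07 V.
Balancing electrons gives n = 2 (lcm of 2 and 2).
ΔG° = −nFE° = −(2)(96485)(+0.07) = -13,508 J = -13.5 kJ/mol.

-13.5 kJ/mol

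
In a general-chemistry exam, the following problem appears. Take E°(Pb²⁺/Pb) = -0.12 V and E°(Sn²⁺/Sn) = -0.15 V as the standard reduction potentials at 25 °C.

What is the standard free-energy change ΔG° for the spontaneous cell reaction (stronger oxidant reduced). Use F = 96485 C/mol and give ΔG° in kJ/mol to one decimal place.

Pb²⁺/Pb (E° = -0.12 V) is the cathode; Sn²⁺/Sn (E° = -0.15 V) is the anode, so E°cell = +0.03 V.
Balancing electrons gives n = 2 (lcm of 2 and 2).
ΔG° = −nFE° = −(2)(96485)(+0.03) = -5,789 J = -5.8 kJ/mol.

-5.8 kJ/mol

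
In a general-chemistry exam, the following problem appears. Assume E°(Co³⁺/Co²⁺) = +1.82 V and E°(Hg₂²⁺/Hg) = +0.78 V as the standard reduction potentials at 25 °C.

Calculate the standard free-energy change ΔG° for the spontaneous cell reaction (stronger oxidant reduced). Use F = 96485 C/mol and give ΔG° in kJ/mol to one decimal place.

-200.7 kJ/mol

Co³⁺/Co²⁺ (E° = +1.82 V) is the cathode; Hg₂²⁺/Hg (E° = +0.78 V) is the anode, so E°cell = +1.04 V.
Balancing electrons gives n = 2 (lcm of 1 and 2).
ΔG° = −nFE° = −(2)(96485)(+1.04) = -200,689 J = -200.7 kJ/mol.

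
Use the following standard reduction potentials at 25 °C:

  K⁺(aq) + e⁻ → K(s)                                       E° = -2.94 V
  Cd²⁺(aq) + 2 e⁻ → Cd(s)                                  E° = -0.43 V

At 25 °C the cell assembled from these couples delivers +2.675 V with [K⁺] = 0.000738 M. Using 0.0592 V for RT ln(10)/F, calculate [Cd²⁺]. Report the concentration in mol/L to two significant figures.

Cd²⁺/Cd is the cathode, K⁺/K the anode: E°cell = +2.51 V, n = 2.
Overall reaction: Cd²⁺(aq) + 2 K(s) → Cd(s) + 2 K⁺(aq); Q = [K⁺]^2/[Cd²⁺]^1.
From E = E° − (0.0592/n) log Q: log Q = (E° − E)·n/0.0592 = (+2.51 − (+2.675))·2/0.0592 = -5.5743.
So 1·log[Cd²⁺] = 2·log(0.000738) − log Q = -6.2639 − (-5.5743) = -0.6896; [Cd²⁺] = 10^(-0.6896) ≈ 0.20 M.

0.20 M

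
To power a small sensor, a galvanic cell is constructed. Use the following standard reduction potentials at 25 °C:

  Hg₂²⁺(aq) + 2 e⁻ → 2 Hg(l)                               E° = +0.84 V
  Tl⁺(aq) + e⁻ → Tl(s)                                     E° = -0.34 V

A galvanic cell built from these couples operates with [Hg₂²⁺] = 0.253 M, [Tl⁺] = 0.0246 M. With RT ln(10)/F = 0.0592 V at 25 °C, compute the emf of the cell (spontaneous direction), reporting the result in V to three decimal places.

+1.258 V

Hg₂²⁺/Hg is the cathode (higher E°), Tl⁺/Tl the anode: E°cell = +0.84 − (-0.34) = +1.18 V, n = 2.
Overall: Hg₂²⁺(aq) + 2 Tl(s) → 2 Hg(l) + 2 Tl⁺(aq)
Q = [Tl⁺]^2 / ([Hg₂²⁺]); log Q = -2.621.
E = E° − (0.0592/n) log Q = +1.18 − (0.0592/2)(-2.621) = +1.258 V.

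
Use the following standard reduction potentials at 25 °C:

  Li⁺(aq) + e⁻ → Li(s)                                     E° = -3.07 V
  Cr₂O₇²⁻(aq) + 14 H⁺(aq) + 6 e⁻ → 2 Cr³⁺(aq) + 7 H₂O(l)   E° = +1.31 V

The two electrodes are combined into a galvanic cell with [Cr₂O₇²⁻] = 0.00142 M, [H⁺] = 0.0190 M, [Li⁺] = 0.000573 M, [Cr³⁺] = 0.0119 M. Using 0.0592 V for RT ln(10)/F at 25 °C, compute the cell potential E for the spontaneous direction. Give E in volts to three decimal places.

+4.344 V

Cr₂O₇²⁻/Cr³⁺ is the cathode (higher E°), Li⁺/Li the anode: E°cell = +1.31 − (-3.07) = +4.38 V, n = 6.
Overall: Cr₂O₇²⁻(aq) + 14 H⁺(aq) + 6 Li(s) → 2 Cr³⁺(aq) + 7 H₂O(l) + 6 Li⁺(aq)
Q = [Cr³⁺]^2·[Li⁺]^6 / ([Cr₂O₇²⁻]·[H⁺]^14); log Q = 3.645.
E = E° − (0.0592/n) log Q = +4.38 − (0.0592/6)(3.645) = +4.344 V.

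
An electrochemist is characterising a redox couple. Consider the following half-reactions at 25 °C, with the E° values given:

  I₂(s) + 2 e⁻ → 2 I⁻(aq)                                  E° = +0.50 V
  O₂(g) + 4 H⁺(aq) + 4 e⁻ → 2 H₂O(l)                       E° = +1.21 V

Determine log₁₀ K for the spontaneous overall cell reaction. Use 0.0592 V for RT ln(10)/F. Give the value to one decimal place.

Cathode: O₂/H₂O; anode: I₂/I⁻. E°cell = +0.71 V, n = 4.
log K = nE°cell / 0.0592 = (4)(+0.71) / 0.0592 = 48.0.

48.0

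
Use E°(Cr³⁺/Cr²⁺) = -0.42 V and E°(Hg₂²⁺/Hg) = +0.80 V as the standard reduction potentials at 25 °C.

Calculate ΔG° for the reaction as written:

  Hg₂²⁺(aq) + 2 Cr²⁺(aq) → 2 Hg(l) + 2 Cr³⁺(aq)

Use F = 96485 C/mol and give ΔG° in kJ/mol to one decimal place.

-235.4 kJ/mol

As written, Hg₂²⁺/Hg is reduced (cathode) and Cr³⁺/Cr²⁺ is oxidised (anode), so E°cell = (+0.80) − (-0.42) = +1.22 V.
Balancing electrons gives n = 2.
ΔG° = −nFE° = −(2)(96485)(+1.22) = -235,423 J = -235.4 kJ/mol.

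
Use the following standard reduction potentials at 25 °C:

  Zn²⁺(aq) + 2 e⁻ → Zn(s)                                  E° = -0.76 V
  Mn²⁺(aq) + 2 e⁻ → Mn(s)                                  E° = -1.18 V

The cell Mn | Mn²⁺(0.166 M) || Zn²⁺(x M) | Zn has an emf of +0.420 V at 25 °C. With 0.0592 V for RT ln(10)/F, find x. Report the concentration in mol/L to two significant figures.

Zn²⁺/Zn is the cathode, Mn²⁺/Mn the anode: E°cell = +0.42 V, n = 2.
Overall reaction: Zn²⁺(aq) + Mn(s) → Zn(s) + Mn²⁺(aq); Q = [Mn²⁺]^1/[Zn²⁺]^1.
From E = E° − (0.0592/n) log Q: log Q = (E° − E)·n/0.0592 = (+0.42 − (+0.420))·2/0.0592 = 0.0000.
So 1·log[Zn²⁺] = 1·log(0.166) − log Q = -0.7799 − (0.0000) = -0.7799; [Zn²⁺] = 10^(-0.7799) ≈ 0.17 M.

0.17 M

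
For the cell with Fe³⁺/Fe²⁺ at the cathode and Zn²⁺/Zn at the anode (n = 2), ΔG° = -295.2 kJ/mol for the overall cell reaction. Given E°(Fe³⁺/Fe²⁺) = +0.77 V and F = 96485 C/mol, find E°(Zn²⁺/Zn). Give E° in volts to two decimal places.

E°cell = −ΔG°/(nF) = −(-295.2×10³)/((2)(96485)) = +1.530 V.
Since Fe³⁺/Fe²⁺ is the cathode and Zn²⁺/Zn the anode, E°cell = E°(Fe³⁺/Fe²⁺) − E°(Zn²⁺/Zn).
So E°(Zn²⁺/Zn) = E°(Fe³⁺/Fe²⁺) − E°cell = (+0.77) − (+1.530) = -0.76 V.

-0.76 V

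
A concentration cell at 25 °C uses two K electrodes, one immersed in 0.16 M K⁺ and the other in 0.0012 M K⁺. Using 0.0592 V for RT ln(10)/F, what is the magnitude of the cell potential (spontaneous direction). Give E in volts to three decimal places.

For a concentration cell E°cell = 0. The 0.16 M side is the cathode (reduction is favoured where [K⁺] is higher).
With n = 1, E = −(0.0592/1) log([K⁺]ₐₙ/[K⁺]꜀ₐₜ) = −(0.0592/1) log(0.0012/0.16) = −(0.0592/1)(-2.125) = +0.126 V.

+0.126 V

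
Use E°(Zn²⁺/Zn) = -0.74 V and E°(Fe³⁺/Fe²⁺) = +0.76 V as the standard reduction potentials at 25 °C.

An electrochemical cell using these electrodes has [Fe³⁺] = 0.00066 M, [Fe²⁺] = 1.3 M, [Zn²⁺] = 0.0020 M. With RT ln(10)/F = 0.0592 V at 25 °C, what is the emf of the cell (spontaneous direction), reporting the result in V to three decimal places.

Fe³⁺/Fe²⁺ is the cathode (higher E°), Zn²⁺/Zn the anode: E°cell = +0.76 − (-0.74) = +1.50 V, n = 2.
Overall: 2 Fe³⁺(aq) + Zn(s) → 2 Fe²⁺(aq) + Zn²⁺(aq)
Q = [Fe²⁺]^2·[Zn²⁺] / ([Fe³⁺]^2); log Q = 3.890.
E = E° − (0.0592/n) log Q = +1.50 − (0.0592/2)(3.890) = +1.385 V.

+1.385 V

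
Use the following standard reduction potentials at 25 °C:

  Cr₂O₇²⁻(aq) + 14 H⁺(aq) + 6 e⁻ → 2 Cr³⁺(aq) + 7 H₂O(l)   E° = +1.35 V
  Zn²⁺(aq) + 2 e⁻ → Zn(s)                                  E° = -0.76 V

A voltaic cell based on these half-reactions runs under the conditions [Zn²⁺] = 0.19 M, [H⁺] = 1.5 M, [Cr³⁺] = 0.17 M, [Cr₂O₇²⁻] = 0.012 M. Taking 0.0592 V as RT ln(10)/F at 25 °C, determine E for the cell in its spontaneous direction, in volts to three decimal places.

Cr₂O₇²⁻/Cr³⁺ is the cathode (higher E°), Zn²⁺/Zn the anode: E°cell = +1.35 − (-0.76) = +2.11 V, n = 6.
Overall: Cr₂O₇²⁻(aq) + 14 H⁺(aq) + 3 Zn(s) → 2 Cr³⁺(aq) + 7 H₂O(l) + 3 Zn²⁺(aq)
Q = [Cr³⁺]^2·[Zn²⁺]^3 / ([Cr₂O₇²⁻]·[H⁺]^14); log Q = -4.247.
E = E° − (0.0592/n) log Q = +2.11 − (0.0592/6)(-4.247) = +2.152 V.

+2.152 V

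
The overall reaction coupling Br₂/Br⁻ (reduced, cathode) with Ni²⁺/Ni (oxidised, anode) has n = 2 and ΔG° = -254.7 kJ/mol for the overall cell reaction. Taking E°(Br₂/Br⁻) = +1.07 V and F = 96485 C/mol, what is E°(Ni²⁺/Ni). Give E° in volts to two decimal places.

E°cell = −ΔG°/(nF) = −(-254.7×10³)/((2)(96485)) = +1.320 V.
Since Br₂/Br⁻ is the cathode and Ni²⁺/Ni the anode, E°cell = E°(Br₂/Br⁻) − E°(Ni²⁺/Ni).
So E°(Ni²⁺/Ni) = E°(Br₂/Br⁻) − E°cell = (+1.07) − (+1.320) = -0.25 V.

-0.25 V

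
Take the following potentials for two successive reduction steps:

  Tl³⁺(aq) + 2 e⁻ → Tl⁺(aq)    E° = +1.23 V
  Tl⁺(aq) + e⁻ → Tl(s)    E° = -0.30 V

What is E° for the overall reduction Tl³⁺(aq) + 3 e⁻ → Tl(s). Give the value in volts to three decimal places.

+0.720 V

Adding the free-energy changes (−nFE°) of the two steps gives −n₃FE°₃ = −n₁FE°₁ − n₂FE°₂.
E°₃ = (2×+1.23 + 1×-0.30) / 3 = (+2.160) / 3 = +0.720 V.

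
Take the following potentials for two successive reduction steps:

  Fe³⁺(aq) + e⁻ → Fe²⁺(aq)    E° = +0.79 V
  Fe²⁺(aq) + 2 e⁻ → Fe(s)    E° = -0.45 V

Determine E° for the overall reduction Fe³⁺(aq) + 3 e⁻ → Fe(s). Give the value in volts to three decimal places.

Since ΔG° = −nFE° is additive over sequential reductions, n₃E°₃ = n₁E°₁ + n₂E°₂.
E°₃ = (1×+0.79 + 2×-0.45) / 3 = (-0.110) / 3 = -0.037 V.
E° values themselves are not directly additive — weighting by electron count is essential.

-0.037 V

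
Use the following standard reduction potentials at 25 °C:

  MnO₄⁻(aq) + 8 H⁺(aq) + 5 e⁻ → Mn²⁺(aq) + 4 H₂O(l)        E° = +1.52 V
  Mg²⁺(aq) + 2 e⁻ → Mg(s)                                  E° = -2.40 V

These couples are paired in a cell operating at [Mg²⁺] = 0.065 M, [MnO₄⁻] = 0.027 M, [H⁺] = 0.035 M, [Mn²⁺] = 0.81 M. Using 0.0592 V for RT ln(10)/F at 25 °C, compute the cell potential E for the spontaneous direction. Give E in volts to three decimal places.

+3.800 V

MnO₄⁻/Mn²⁺ is the cathode (higher E°), Mg²⁺/Mg the anode: E°cell = +1.52 − (-2.40) = +3.92 V, n = 10.
Overall: 2 MnO₄⁻(aq) + 16 H⁺(aq) + 5 Mg(s) → 2 Mn²⁺(aq) + 8 H₂O(l) + 5 Mg²⁺(aq)
Q = [Mn²⁺]^2·[Mg²⁺]^5 / ([MnO₄⁻]^2·[H⁺]^16); log Q = 20.314.
E = E° − (0.0592/n) log Q = +3.92 − (0.0592/10)(20.314) = +3.800 V.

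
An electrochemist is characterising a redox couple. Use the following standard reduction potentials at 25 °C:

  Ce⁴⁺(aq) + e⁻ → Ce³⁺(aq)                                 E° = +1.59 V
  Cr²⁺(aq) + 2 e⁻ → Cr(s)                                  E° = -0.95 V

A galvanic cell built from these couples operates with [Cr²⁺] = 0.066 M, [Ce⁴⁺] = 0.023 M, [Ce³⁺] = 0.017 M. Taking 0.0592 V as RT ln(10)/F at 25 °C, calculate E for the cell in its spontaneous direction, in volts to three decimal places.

+2.583 V

Ce⁴⁺/Ce³⁺ is the cathode (higher E°), Cr²⁺/Cr the anode: E°cell = +1.59 − (-0.95) = +2.54 V, n = 2.
Overall: 2 Ce⁴⁺(aq) + Cr(s) → 2 Ce³⁺(aq) + Cr²⁺(aq)
Q = [Ce³⁺]^2·[Cr²⁺] / ([Ce⁴⁺]^2); log Q = -1.443.
E = E° − (0.0592/n) log Q = +2.54 − (0.0592/2)(-1.443) = +2.583 V.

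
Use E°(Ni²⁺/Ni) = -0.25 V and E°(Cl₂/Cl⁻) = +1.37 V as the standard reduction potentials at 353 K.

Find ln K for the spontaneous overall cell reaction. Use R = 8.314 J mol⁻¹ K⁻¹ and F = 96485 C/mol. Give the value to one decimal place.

106.5

Cathode: Cl₂/Cl⁻; anode: Ni²⁺/Ni. E°cell = (+1.37) − (-0.25) = +1.62 V, with n = 2.
ΔG° = −nFE° = −RT ln K, so ln K = nFE°/(RT) = (2)(96485)(+1.62) / ((8.314)(353)) = 106.517.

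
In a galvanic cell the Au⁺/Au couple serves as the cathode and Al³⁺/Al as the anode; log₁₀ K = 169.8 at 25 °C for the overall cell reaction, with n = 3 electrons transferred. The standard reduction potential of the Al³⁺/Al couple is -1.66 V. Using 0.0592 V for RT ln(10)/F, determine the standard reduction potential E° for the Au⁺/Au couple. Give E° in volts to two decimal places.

+1.69 V

E°cell = (0.0592/n)·log K = (0.0592/3)(169.8) = +3.351 V.
Since Au⁺/Au is the cathode and Al³⁺/Al the anode, E°cell = E°(Au⁺/Au) − E°(Al³⁺/Al).
So E°(Au⁺/Au) = E°cell + E°(Al³⁺/Al) = +3.351 + (-1.66) = +1.69 V.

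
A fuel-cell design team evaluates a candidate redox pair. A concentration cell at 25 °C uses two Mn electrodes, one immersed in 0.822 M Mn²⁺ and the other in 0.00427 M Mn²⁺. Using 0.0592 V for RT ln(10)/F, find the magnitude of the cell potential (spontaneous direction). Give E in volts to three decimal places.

For a concentration cell E°cell = 0. The 0.822 M side is the cathode (reduction is favoured where [Mn²⁺] is higher).
With n = 2, E = −(0.0592/2) log([Mn²⁺]ₐₙ/[Mn²⁺]꜀ₐₜ) = −(0.0592/2) log(0.00427/0.822) = −(0.0592/2)(-2.284) = +0.068 V.

+0.068 V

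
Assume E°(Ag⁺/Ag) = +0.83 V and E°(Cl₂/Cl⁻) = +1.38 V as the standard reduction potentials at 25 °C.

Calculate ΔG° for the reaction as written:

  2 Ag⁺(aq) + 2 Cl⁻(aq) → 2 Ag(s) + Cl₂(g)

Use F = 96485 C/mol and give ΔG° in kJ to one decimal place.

As written, Ag⁺/Ag is reduced (cathode) and Cl₂/Cl⁻ is oxidised (anode), so E°cell = (+0.83) − (+1.38) = -0.55 V.
Balancing electrons gives n = 2.
ΔG° = −nFE° = −(2)(96485)(-0.55) = 106,134 J = +106.1 kJ.

+106.1 kJ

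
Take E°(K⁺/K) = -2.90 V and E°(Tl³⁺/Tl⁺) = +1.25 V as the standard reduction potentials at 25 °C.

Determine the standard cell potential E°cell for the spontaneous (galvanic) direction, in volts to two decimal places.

The Tl³⁺/Tl⁺ couple has the higher reduction potential, so it is the cathode; K⁺/K is oxidised at the anode.
E°cell = E°(cathode) − E°(anode) = (+1.25) − (-2.90) = +4.15 V.

+4.15 V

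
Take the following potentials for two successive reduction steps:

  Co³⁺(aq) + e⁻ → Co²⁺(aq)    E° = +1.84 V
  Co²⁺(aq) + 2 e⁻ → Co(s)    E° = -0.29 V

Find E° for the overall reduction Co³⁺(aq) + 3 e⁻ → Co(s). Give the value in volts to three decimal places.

Since ΔG° = −nFE° is additive over sequential reductions, n₃E°₃ = n₁E°₁ + n₂E°₂.
E°₃ = (1×+1.84 + 2×-0.29) / 3 = (+1.260) / 3 = +0.420 V.

+0.420 V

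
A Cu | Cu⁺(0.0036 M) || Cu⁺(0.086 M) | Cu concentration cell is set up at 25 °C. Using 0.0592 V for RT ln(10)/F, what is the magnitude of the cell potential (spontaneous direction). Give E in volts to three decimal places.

For a concentration cell E°cell = 0. The 0.086 M side is the cathode (reduction is favoured where [Cu⁺] is higher).
With n = 1, E = −(0.0592/1) log([Cu⁺]ₐₙ/[Cu⁺]꜀ₐₜ) = −(0.0592/1) log(0.0036/0.086) = −(0.0592/1)(-1.378) = +0.082 V.

+0.082 V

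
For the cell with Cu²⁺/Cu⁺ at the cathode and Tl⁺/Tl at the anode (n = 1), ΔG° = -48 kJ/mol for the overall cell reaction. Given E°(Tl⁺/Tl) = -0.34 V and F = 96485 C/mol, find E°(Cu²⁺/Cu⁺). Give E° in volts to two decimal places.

+0.16 V

E°cell = −ΔG°/(nF) = −(-48×10³)/((1)(96485)) = +0.497 V.
Since Cu²⁺/Cu⁺ is the cathode and Tl⁺/Tl the anode, E°cell = E°(Cu²⁺/Cu⁺) − E°(Tl⁺/Tl).
So E°(Cu²⁺/Cu⁺) = E°cell + E°(Tl⁺/Tl) = +0.497 + (-0.34) = +0.16 V.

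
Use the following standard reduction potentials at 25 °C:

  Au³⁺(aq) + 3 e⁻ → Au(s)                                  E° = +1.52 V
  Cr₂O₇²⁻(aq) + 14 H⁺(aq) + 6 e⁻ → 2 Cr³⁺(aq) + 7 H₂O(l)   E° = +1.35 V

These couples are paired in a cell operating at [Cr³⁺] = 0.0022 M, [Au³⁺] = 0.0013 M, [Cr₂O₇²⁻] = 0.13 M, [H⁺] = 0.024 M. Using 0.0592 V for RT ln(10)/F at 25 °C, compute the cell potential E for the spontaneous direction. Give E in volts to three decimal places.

Au³⁺/Au is the cathode (higher E°), Cr₂O₇²⁻/Cr³⁺ the anode: E°cell = +1.52 − (+1.35) = +0.17 V, n = 6.
Overall: 2 Au³⁺(aq) + 2 Cr³⁺(aq) + 7 H₂O(l) → 2 Au(s) + Cr₂O₇²⁻(aq) + 14 H⁺(aq)
Q = [Cr₂O₇²⁻]·[H⁺]^14 / ([Au³⁺]^2·[Cr³⁺]^2); log Q = -12.476.
E = E° − (0.0592/n) log Q = +0.17 − (0.0592/6)(-12.476) = +0.293 V.

+0.293 V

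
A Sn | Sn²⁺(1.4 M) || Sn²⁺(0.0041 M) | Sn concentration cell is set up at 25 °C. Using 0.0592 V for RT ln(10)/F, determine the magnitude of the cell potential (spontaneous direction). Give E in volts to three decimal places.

For a concentration cell E°cell = 0. The 1.4 M side is the cathode (reduction is favoured where [Sn²⁺] is higher).
With n = 2, E = −(0.0592/2) log([Sn²⁺]ₐₙ/[Sn²⁺]꜀ₐₜ) = −(0.0592/2) log(0.0041/1.4) = −(0.0592/2)(-2.533) = +0.075 V.

+0.075 V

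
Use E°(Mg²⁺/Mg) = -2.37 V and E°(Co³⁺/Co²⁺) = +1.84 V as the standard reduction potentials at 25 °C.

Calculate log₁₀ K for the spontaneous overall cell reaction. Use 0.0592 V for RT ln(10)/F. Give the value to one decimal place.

Cathode: Co³⁺/Co²⁺; anode: Mg²⁺/Mg. E°cell = +4.21 V, n = 2.
log K = nE°cell / 0.0592 = (2)(+4.21) / 0.0592 = 142.2.

142.2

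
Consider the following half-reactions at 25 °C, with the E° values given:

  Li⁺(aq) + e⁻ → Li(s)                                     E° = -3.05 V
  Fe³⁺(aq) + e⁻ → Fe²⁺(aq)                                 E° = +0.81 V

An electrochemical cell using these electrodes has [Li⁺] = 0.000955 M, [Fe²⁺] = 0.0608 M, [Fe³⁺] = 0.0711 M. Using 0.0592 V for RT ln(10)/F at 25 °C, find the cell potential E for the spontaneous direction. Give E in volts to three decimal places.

+4.043 V

Fe³⁺/Fe²⁺ is the cathode (higher E°), Li⁺/Li the anode: E°cell = +0.81 − (-3.05) = +3.86 V, n = 1.
Overall: Fe³⁺(aq) + Li(s) → Fe²⁺(aq) + Li⁺(aq)
Q = [Fe²⁺]·[Li⁺] / ([Fe³⁺]); log Q = -3.088.
E = E° − (0.0592/n) log Q = +3.86 − (0.0592/1)(-3.088) = +4.043 V.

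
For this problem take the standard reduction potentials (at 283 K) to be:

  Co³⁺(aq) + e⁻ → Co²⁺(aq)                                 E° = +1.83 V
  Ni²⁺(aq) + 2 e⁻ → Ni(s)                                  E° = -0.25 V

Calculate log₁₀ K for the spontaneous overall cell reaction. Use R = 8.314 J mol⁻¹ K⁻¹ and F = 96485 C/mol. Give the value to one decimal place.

74.1

Cathode: Co³⁺/Co²⁺; anode: Ni²⁺/Ni. E°cell = (+1.83) − (-0.25) = +2.08 V, with n = 2.
ΔG° = −nFE° = −RT ln K, so ln K = nFE°/(RT) = (2)(96485)(+2.08) / ((8.314)(283)) = 170.591.
log₁₀ K = 170.591 / ln 10 = 74.1.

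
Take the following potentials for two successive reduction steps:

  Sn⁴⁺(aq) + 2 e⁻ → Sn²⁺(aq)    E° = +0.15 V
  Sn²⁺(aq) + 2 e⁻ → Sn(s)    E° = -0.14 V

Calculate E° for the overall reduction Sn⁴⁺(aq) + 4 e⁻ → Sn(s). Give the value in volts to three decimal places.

+0.005 V

Since ΔG° = −nFE° is additive over sequential reductions, n₃E°₃ = n₁E°₁ + n₂E°₂.
E°₃ = (2×+0.15 + 2×-0.14) / 4 = (+0.020) / 4 = +0.005 V.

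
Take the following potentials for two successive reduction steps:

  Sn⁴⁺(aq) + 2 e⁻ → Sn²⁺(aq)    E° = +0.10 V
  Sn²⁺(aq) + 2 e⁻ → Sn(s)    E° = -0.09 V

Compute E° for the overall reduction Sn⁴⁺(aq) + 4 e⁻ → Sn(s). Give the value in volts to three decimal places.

+0.005 V

Since ΔG° = −nFE° is additive over sequential reductions, n₃E°₃ = n₁E°₁ + n₂E°₂.
E°₃ = (2×+0.10 + 2×-0.09) / 4 = (+0.020) / 4 = +0.005 V.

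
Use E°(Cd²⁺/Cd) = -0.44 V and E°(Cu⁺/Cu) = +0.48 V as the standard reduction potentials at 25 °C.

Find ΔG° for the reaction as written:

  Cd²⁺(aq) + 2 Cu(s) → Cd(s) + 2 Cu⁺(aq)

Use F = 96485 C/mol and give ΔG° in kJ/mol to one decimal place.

As written, Cd²⁺/Cd is reduced (cathode) and Cu⁺/Cu is oxidised (anode), so E°cell = (-0.44) − (+0.48) = -0.92 V.
Balancing electrons gives n = 2.
ΔG° = −nFE° = −(2)(96485)(-0.92) = 177,532 J = +177.5 kJ/mol.

+177.5 kJ/mol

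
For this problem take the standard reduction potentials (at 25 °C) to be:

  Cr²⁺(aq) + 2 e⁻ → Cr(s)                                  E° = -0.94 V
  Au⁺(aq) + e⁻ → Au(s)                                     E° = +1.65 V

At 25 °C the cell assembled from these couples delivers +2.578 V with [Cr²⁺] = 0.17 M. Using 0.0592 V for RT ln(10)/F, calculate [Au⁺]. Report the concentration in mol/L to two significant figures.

0.26 M

Au⁺/Au is the cathode, Cr²⁺/Cr the anode: E°cell = +2.59 V, n = 2.
Overall reaction: 2 Au⁺(aq) + Cr(s) → 2 Au(s) + Cr²⁺(aq); Q = [Cr²⁺]^1/[Au⁺]^2.
From E = E° − (0.0592/n) log Q: log Q = (E° − E)·n/0.0592 = (+2.59 − (+2.578))·2/0.0592 = 0.4054.
So 2·log[Au⁺] = 1·log(0.17) − log Q = -0.7696 − (0.4054) = -1.1750; log[Au⁺] = -1.1750 / 2 = -0.5875; [Au⁺] = 10^(-0.5875) ≈ 0.26 M.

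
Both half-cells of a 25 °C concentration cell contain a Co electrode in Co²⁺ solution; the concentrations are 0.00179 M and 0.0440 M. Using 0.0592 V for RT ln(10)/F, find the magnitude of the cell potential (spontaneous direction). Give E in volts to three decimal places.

+0.041 V

For a concentration cell E°cell = 0. The 0.0440 M side is the cathode (reduction is favoured where [Co²⁺] is higher).
With n = 2, E = −(0.0592/2) log([Co²⁺]ₐₙ/[Co²⁺]꜀ₐₜ) = −(0.0592/2) log(0.00179/0.044) = −(0.0592/2)(-1.391) = +0.041 V.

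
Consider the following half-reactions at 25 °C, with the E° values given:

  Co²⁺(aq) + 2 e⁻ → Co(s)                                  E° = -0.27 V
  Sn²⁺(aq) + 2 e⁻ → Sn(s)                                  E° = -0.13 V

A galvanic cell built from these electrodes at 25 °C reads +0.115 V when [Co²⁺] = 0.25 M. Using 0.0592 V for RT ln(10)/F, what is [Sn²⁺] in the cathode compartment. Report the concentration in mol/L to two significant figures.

0.036 M

Sn²⁺/Sn is the cathode, Co²⁺/Co the anode: E°cell = +0.14 V, n = 2.
Overall reaction: Sn²⁺(aq) + Co(s) → Sn(s) + Co²⁺(aq); Q = [Co²⁺]^1/[Sn²⁺]^1.
From E = E° − (0.0592/n) log Q: log Q = (E° − E)·n/0.0592 = (+0.14 − (+0.115))·2/0.0592 = 0.8446.
So 1·log[Sn²⁺] = 1·log(0.25) − log Q = -0.6021 − (0.8446) = -1.4467; [Sn²⁺] = 10^(-1.4467) ≈ 0.036 M.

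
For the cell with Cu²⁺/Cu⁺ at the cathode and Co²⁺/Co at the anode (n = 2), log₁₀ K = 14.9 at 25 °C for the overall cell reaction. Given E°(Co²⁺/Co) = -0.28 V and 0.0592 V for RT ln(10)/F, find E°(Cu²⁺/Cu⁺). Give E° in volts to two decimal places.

+0.16 V

E°cell = (0.0592/n)·log K = (0.0592/2)(14.9) = +0.441 V.
Since Cu²⁺/Cu⁺ is the cathode and Co²⁺/Co the anode, E°cell = E°(Cu²⁺/Cu⁺) − E°(Co²⁺/Co).
So E°(Cu²⁺/Cu⁺) = E°cell + E°(Co²⁺/Co) = +0.441 + (-0.28) = +0.16 V.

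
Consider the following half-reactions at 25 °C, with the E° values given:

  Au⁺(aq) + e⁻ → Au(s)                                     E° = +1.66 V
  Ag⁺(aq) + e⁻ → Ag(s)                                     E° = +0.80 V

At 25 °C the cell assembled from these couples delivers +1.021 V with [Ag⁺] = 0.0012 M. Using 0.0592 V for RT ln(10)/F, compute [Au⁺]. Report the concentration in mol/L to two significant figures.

Au⁺/Au is the cathode, Ag⁺/Ag the anode: E°cell = +0.86 V, n = 1.
Overall reaction: Au⁺(aq) + Ag(s) → Au(s) + Ag⁺(aq); Q = [Ag⁺]^1/[Au⁺]^1.
From E = E° − (0.0592/n) log Q: log Q = (E° − E)·n/0.0592 = (+0.86 − (+1.021))·1/0.0592 = -2.7196.
So 1·log[Au⁺] = 1·log(0.0012) − log Q = -2.9208 − (-2.7196) = -0.2012; [Au⁺] = 10^(-0.2012) ≈ 0.63 M.

0.63 M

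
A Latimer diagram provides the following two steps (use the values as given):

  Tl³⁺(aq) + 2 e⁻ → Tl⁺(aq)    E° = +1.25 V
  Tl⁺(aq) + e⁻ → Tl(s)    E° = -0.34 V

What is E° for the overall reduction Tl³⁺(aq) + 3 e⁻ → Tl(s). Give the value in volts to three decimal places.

+0.720 V

Standard free energies of sequential steps add: ΔG°₃ = ΔG°₁ + ΔG°₂, so n₃E°₃ = n₁E°₁ + n₂E°₂.
E°₃ = (2×+1.25 + 1×-0.34) / 3 = (+2.160) / 3 = +0.720 V.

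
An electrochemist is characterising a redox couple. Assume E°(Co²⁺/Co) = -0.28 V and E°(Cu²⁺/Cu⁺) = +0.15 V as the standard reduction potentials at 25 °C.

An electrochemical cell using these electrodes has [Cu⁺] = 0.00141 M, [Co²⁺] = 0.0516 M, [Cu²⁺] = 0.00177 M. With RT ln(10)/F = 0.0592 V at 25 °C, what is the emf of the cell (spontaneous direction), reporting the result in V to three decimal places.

+0.474 V

Cu²⁺/Cu⁺ is the cathode (higher E°), Co²⁺/Co the anode: E°cell = +0.15 − (-0.28) = +0.43 V, n = 2.
Overall: 2 Cu²⁺(aq) + Co(s) → 2 Cu⁺(aq) + Co²⁺(aq)
Q = [Cu⁺]^2·[Co²⁺] / ([Cu²⁺]^2); log Q = -1.485.
E = E° − (0.0592/n) log Q = +0.43 − (0.0592/2)(-1.485) = +0.474 V.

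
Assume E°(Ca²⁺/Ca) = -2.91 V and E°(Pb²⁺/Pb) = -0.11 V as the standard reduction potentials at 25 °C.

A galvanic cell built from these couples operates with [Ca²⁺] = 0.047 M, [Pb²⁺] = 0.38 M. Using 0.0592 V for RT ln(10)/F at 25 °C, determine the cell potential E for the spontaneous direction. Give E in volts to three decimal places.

+2.827 V

Pb²⁺/Pb is the cathode (higher E°), Ca²⁺/Ca the anode: E°cell = -0.11 − (-2.91) = +2.80 V, n = 2.
Overall: Pb²⁺(aq) + Ca(s) → Pb(s) + Ca²⁺(aq)
Q = [Ca²⁺] / ([Pb²⁺]); log Q = -0.908.
E = E° − (0.0592/n) log Q = +2.80 − (0.0592/2)(-0.908) = +2.827 V.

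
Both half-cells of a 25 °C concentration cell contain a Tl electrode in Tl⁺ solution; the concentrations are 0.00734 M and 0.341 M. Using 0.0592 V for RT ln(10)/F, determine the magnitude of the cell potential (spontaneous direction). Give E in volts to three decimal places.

For a concentration cell E°cell = 0. The 0.341 M side is the cathode (reduction is favoured where [Tl⁺] is higher).
With n = 1, E = −(0.0592/1) log([Tl⁺]ₐₙ/[Tl⁺]꜀ₐₜ) = −(0.0592/1) log(0.00734/0.341) = −(0.0592/1)(-1.667) = +0.099 V.

+0.099 V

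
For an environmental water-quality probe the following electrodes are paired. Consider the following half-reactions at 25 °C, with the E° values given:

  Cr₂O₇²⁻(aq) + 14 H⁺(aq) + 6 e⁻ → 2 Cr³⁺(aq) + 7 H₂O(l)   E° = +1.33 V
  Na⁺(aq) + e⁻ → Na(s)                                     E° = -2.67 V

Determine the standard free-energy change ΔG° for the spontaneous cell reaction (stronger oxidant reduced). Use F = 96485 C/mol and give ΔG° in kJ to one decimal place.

Cr₂O₇²⁻/Cr³⁺ (E° = +1.33 V) is the cathode; Na⁺/Na (E° = -2.67 V) is the anode, so E°cell = +4.00 V.
Balancing electrons gives n = 6 (lcm of 6 and 1).
ΔG° = −nFE° = −(6)(96485)(+4.00) = -2,315,640 J = -2315.6 kJ.

-2315.6 kJ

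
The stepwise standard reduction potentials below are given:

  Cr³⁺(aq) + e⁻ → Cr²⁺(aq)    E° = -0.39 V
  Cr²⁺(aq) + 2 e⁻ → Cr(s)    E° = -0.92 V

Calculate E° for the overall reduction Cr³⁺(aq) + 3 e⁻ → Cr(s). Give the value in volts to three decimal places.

Adding the free-energy changes (−nFE°) of the two steps gives −n₃FE°₃ = −n₁FE°₁ − n₂FE°₂.
E°₃ = (1×-0.39 + 2×-0.92) / 3 = (-2.230) / 3 = -0.743 V.

-0.743 V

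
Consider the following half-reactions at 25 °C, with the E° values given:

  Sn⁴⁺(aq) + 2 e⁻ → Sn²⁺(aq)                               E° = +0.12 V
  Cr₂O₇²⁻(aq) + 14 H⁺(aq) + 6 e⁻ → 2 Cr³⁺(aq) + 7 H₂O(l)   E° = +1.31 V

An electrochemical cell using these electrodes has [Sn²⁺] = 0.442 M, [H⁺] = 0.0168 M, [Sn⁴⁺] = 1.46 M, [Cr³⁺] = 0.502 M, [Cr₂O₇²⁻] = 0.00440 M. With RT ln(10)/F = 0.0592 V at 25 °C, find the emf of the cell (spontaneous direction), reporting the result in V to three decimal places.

+0.912 V

Cr₂O₇²⁻/Cr³⁺ is the cathode (higher E°), Sn⁴⁺/Sn²⁺ the anode: E°cell = +1.31 − (+0.12) = +1.19 V, n = 6.
Overall: Cr₂O₇²⁻(aq) + 14 H⁺(aq) + 3 Sn²⁺(aq) → 2 Cr³⁺(aq) + 7 H₂O(l) + 3 Sn⁴⁺(aq)
Q = [Cr³⁺]^2·[Sn⁴⁺]^3 / ([Cr₂O₇²⁻]·[H⁺]^14·[Sn²⁺]^3); log Q = 28.160.
E = E° − (0.0592/n) log Q = +1.19 − (0.0592/6)(28.160) = +0.912 V.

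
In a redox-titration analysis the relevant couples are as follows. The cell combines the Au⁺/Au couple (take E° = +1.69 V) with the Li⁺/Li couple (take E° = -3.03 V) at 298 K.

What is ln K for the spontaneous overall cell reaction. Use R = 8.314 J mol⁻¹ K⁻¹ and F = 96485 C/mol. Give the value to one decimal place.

Cathode: Au⁺/Au; anode: Li⁺/Li. E°cell = (+1.69) − (-3.03) = +4.72 V, with n = 1.
ΔG° = −nFE° = −RT ln K, so ln K = nFE°/(RT) = (1)(96485)(+4.72) / ((8.314)(298)) = 183.813.

183.8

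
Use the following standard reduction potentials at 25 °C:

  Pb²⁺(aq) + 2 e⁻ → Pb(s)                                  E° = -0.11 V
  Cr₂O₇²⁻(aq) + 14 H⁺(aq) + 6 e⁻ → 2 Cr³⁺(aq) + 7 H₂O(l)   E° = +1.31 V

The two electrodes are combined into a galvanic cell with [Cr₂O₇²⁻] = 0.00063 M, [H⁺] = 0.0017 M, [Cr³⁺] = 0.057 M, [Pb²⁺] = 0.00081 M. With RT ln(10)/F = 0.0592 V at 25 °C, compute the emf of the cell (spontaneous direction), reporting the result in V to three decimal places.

Cr₂O₇²⁻/Cr³⁺ is the cathode (higher E°), Pb²⁺/Pb the anode: E°cell = +1.31 − (-0.11) = +1.42 V, n = 6.
Overall: Cr₂O₇²⁻(aq) + 14 H⁺(aq) + 3 Pb(s) → 2 Cr³⁺(aq) + 7 H₂O(l) + 3 Pb²⁺(aq)
Q = [Cr³⁺]^2·[Pb²⁺]^3 / ([Cr₂O₇²⁻]·[H⁺]^14); log Q = 30.212.
E = E° − (0.0592/n) log Q = +1.42 − (0.0592/6)(30.212) = +1.122 V.

+1.122 V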